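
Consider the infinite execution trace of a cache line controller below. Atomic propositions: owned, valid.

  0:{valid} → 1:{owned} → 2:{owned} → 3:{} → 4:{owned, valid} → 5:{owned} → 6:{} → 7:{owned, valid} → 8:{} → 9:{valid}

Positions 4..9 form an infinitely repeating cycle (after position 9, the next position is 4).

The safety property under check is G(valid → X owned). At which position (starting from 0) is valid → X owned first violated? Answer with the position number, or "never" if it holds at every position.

Check valid → X owned at each position in order: 0 ✓, 1 ✓, 2 ✓, 3 ✓, 4 ✓, 5 ✓, 6 ✓.
At position 7 the labels are {owned, valid} and the next position 8 has {}, so valid → X owned is false there. This is the first violation.

7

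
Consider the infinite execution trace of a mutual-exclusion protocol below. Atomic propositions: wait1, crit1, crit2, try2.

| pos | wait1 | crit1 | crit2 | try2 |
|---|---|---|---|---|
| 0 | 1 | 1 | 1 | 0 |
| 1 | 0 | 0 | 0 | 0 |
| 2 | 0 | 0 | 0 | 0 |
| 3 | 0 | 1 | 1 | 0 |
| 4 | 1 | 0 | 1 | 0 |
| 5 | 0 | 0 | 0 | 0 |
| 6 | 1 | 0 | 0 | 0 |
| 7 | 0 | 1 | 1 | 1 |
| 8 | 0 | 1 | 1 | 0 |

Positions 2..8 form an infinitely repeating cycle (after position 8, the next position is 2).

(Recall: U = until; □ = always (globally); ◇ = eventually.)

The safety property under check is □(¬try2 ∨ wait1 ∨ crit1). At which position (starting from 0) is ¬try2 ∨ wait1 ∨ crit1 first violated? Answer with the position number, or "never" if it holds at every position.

never

¬try2 ∨ wait1 ∨ crit1 holds at every position 0..8, and those are all the positions the trace ever visits, so the invariant □(¬try2 ∨ wait1 ∨ crit1) is never violated.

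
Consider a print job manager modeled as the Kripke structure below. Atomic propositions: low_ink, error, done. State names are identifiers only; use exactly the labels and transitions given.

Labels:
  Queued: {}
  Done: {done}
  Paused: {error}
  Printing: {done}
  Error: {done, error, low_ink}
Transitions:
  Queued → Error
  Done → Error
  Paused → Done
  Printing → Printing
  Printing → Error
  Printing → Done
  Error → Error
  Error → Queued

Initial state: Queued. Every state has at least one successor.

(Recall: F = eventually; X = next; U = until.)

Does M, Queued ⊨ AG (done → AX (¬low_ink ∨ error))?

Satisfied

States satisfying done → AX (¬low_ink ∨ error): {Queued, Done, Paused, Printing, Error}.
States satisfying AG (done → AX (¬low_ink ∨ error)): {Queued, Done, Paused, Printing, Error}.
Every state reachable from Queued satisfies done → AX (¬low_ink ∨ error).
Queued ∈ Sat(AG (done → AX (¬low_ink ∨ error))).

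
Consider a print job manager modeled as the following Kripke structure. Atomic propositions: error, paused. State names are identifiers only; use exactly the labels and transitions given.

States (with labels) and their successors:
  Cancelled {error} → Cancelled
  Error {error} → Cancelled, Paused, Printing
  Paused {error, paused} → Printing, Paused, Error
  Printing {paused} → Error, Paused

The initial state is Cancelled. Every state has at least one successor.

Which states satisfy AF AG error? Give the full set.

{Cancelled}

States satisfying AG error: {Cancelled}.
States satisfying AF AG error: {Cancelled}.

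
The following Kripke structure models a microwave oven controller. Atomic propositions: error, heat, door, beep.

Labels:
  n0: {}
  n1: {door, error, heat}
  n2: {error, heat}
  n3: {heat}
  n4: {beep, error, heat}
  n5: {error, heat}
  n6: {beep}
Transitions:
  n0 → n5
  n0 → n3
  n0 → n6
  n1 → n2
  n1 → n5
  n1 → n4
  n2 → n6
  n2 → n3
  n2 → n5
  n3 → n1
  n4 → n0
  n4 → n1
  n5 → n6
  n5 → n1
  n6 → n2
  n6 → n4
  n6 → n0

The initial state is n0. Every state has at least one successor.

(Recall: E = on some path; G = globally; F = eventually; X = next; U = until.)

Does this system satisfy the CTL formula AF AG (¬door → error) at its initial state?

States satisfying AG (¬door → error): ∅.
States satisfying AF AG (¬door → error): ∅.
There is a path from n0 along which AG (¬door → error) never holds.
n0 ∉ Sat(AF AG (¬door → error)).

Violated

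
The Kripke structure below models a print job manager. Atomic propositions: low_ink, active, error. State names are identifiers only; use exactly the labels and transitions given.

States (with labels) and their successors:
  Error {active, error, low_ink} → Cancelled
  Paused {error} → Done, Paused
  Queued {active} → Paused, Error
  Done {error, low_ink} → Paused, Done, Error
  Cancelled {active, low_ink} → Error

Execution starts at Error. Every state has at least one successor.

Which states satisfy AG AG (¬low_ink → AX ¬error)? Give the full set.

{Error, Cancelled}

States satisfying AG (¬low_ink → AX ¬error): {Error, Cancelled}.
States satisfying AG AG (¬low_ink → AX ¬error): {Error, Cancelled}.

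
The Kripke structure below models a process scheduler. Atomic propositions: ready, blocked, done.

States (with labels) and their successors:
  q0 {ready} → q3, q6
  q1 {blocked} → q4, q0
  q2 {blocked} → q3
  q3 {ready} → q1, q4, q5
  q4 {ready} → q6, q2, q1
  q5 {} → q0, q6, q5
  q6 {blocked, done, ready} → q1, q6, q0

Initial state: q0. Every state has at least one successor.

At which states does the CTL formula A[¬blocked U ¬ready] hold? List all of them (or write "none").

{q1, q2, q5}

States satisfying ¬blocked: {q0, q3, q4, q5}.
States satisfying ¬ready: {q1, q2, q5}.
States satisfying A[¬blocked U ¬ready]: {q1, q2, q5}.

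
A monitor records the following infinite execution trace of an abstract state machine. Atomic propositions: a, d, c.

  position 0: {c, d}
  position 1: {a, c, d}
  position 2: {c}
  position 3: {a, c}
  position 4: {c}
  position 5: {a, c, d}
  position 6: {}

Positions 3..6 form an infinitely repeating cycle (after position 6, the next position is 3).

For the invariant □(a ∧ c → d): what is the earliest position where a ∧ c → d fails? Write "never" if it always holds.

Check a ∧ c → d at each position in order: 0 ✓, 1 ✓, 2 ✓.
At position 3 the labels are {a, c}, so a ∧ c → d is false there. This is the first violation.

3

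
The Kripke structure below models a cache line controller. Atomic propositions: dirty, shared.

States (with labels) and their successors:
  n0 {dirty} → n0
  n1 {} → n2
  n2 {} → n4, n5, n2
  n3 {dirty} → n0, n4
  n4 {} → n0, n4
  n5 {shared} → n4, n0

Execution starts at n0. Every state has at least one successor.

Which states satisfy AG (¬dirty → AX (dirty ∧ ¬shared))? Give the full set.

{n0}

States satisfying ¬dirty → AX (dirty ∧ ¬shared): {n0, n3}.
States satisfying AG (¬dirty → AX (dirty ∧ ¬shared)): {n0}.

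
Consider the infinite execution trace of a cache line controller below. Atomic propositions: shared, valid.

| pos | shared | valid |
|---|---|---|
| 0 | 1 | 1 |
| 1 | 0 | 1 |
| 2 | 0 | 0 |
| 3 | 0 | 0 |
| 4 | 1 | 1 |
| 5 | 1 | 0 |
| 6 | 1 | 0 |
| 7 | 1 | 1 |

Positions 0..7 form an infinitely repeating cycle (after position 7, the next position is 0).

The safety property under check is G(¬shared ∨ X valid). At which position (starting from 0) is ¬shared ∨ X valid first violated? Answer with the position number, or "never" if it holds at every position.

4

Check ¬shared ∨ X valid at each position in order: 0 ✓, 1 ✓, 2 ✓, 3 ✓.
At position 4 the labels are {shared, valid} and the next position 5 has {shared}, so ¬shared ∨ X valid is false there. This is the first violation.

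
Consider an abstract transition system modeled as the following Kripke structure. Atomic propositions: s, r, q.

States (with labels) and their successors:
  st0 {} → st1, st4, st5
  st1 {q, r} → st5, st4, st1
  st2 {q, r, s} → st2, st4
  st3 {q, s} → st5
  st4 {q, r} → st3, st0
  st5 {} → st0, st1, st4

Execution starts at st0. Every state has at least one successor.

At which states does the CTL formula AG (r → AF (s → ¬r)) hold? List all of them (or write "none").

States satisfying r → AF (s → ¬r): {st0, st1, st3, st4, st5}.
States satisfying AG (r → AF (s → ¬r)): {st0, st1, st3, st4, st5}.

{st0, st1, st3, st4, st5}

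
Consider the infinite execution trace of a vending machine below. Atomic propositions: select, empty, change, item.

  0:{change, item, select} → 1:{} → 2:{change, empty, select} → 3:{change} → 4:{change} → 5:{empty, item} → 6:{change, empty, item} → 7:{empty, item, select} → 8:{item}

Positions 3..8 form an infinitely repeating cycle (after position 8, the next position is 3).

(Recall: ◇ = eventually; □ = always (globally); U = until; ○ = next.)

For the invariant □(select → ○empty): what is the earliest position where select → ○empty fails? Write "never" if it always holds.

0

At position 0 the labels are {change, item, select} and the next position 1 has {}, so select → ○empty is false there. This is the first violation.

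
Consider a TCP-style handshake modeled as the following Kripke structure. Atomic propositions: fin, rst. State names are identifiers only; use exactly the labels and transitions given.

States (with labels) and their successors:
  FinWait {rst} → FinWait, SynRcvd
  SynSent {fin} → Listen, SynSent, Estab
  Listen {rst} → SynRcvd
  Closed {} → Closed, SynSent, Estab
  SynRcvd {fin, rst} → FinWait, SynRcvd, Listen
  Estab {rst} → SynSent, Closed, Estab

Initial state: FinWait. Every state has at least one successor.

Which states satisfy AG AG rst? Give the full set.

States satisfying AG rst: {FinWait, Listen, SynRcvd}.
States satisfying AG AG rst: {FinWait, Listen, SynRcvd}.

{FinWait, Listen, SynRcvd}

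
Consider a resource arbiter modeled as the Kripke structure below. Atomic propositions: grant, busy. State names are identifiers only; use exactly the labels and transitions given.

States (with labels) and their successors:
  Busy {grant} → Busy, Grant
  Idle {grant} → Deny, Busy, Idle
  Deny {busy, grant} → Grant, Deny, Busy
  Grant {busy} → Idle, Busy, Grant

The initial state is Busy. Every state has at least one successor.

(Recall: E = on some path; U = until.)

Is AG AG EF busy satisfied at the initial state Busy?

Holds

States satisfying AG EF busy: {Busy, Idle, Deny, Grant}.
States satisfying AG AG EF busy: {Busy, Idle, Deny, Grant}.
Every state reachable from Busy satisfies AG EF busy.
Busy ∈ Sat(AG AG EF busy).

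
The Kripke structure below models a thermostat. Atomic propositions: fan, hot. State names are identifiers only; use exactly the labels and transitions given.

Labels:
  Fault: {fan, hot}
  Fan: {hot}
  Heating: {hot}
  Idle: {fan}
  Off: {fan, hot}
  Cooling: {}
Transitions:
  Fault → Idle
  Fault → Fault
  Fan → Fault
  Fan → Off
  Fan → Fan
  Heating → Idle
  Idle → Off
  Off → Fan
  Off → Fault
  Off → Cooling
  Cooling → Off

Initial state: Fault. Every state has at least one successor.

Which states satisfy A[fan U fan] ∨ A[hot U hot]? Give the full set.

States satisfying fan: {Fault, Idle, Off}.
States satisfying A[fan U fan]: {Fault, Idle, Off}.
States satisfying hot: {Fault, Fan, Heating, Off}.
States satisfying A[hot U hot]: {Fault, Fan, Heating, Off}.
States satisfying A[fan U fan] ∨ A[hot U hot]: {Fault, Fan, Heating, Idle, Off}.

{Fault, Fan, Heating, Idle, Off}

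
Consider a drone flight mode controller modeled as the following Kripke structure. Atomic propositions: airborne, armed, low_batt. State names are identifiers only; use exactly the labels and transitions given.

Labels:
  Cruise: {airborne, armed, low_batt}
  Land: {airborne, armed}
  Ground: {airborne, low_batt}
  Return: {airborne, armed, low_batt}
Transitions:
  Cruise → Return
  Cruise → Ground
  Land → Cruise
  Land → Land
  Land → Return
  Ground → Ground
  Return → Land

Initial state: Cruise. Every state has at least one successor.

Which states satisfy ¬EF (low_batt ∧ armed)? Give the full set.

States satisfying low_batt ∧ armed: {Cruise, Return}.
States satisfying EF (low_batt ∧ armed): {Cruise, Land, Return}.
States satisfying ¬EF (low_batt ∧ armed): {Ground}.

{Ground}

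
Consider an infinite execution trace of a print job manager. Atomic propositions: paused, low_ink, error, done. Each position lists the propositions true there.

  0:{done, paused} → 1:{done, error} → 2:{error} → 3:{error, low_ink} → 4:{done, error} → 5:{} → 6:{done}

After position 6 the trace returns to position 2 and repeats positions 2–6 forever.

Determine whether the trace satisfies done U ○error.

Walking from position 0: ○error first holds at position 0, and done holds at every earlier position along the way, so done U ○error holds.

Yes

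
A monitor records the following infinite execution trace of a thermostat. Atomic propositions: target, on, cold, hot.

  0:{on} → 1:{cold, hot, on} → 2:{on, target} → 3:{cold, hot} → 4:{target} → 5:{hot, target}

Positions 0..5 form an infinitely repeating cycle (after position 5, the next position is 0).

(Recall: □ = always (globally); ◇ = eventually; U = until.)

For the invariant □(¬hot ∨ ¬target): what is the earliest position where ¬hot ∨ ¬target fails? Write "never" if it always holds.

Check ¬hot ∨ ¬target at each position in order: 0 ✓, 1 ✓, 2 ✓, 3 ✓, 4 ✓.
At position 5 the labels are {hot, target}, so ¬hot ∨ ¬target is false there. This is the first violation.

5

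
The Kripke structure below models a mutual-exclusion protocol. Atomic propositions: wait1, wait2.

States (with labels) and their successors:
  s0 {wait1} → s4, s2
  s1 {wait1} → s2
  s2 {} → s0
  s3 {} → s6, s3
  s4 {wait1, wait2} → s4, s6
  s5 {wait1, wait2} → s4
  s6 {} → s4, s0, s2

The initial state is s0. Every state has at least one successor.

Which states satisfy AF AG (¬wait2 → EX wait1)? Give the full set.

{s0, s1, s2, s4, s5, s6}

States satisfying AG (¬wait2 → EX wait1): {s0, s2, s4, s5, s6}.
States satisfying AF AG (¬wait2 → EX wait1): {s0, s1, s2, s4, s5, s6}.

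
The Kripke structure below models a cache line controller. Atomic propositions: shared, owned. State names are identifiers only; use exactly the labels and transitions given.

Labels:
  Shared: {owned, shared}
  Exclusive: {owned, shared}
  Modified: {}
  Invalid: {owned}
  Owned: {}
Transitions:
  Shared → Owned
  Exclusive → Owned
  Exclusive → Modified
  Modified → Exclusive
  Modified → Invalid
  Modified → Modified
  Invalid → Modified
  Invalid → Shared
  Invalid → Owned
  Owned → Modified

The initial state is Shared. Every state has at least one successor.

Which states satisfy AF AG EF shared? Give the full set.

States satisfying AG EF shared: {Shared, Exclusive, Modified, Invalid, Owned}.
States satisfying AF AG EF shared: {Shared, Exclusive, Modified, Invalid, Owned}.

{Shared, Exclusive, Modified, Invalid, Owned}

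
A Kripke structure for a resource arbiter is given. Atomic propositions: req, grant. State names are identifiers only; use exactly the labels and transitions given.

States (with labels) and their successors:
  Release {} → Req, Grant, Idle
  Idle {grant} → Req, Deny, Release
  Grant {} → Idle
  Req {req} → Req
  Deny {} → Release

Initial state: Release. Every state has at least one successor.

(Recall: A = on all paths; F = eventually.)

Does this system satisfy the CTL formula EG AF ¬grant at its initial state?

States satisfying AF ¬grant: {Release, Idle, Grant, Req, Deny}.
States satisfying EG AF ¬grant: {Release, Idle, Grant, Req, Deny}.
Release ∈ Sat(EG AF ¬grant).

Holds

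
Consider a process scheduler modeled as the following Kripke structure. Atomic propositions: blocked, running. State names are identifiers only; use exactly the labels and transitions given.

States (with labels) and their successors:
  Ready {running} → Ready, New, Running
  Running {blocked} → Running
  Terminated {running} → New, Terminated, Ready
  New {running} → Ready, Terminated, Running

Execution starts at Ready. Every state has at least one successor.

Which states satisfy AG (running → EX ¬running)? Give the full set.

States satisfying running → EX ¬running: {Ready, Running, New}.
States satisfying AG (running → EX ¬running): {Running}.

{Running}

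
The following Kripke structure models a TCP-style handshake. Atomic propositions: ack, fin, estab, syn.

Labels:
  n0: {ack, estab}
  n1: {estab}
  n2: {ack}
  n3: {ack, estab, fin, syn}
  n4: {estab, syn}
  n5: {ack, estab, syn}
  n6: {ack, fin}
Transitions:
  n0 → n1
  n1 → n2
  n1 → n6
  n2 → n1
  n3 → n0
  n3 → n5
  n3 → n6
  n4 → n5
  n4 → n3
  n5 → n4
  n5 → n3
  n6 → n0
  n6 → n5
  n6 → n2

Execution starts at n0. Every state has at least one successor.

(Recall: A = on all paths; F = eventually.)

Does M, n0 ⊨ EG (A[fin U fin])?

Does not hold

States satisfying A[fin U fin]: {n3, n6}.
States satisfying EG (A[fin U fin]): ∅.
No suitable path/successor from n0 witnesses the formula.
n0 ∉ Sat(EG (A[fin U fin])).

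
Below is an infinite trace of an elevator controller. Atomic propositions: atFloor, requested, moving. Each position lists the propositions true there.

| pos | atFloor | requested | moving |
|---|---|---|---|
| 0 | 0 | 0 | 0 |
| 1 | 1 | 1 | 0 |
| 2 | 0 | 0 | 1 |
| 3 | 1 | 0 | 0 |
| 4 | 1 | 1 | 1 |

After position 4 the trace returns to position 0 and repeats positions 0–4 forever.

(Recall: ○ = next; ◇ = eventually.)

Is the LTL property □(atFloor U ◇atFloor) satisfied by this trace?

Holds

atFloor U ◇atFloor holds at every position 0..4, and those are all positions ever visited, so □(atFloor U ◇atFloor) holds.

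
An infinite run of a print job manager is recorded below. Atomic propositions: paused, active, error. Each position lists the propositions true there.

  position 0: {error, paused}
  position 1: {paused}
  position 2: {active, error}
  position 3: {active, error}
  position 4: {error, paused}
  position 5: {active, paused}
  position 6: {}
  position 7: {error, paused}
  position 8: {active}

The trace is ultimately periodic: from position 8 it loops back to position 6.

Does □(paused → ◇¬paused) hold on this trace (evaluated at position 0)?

paused → ◇¬paused holds at every position 0..8, and those are all positions ever visited, so □(paused → ◇¬paused) holds.
Positions where paused holds: 0, 1, 4, 5, 7.
Check ◇¬paused at each: 0→ok, 1→ok, 4→ok, 5→ok, 7→ok.

Holds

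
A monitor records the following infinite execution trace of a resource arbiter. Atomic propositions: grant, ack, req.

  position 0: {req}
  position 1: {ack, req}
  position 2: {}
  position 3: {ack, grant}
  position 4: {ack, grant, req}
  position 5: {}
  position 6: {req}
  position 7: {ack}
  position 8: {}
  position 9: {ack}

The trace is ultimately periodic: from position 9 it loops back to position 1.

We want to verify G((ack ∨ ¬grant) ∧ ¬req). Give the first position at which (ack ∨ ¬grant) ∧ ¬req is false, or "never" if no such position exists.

At position 0 the labels are {req}, so (ack ∨ ¬grant) ∧ ¬req is false there. This is the first violation.

0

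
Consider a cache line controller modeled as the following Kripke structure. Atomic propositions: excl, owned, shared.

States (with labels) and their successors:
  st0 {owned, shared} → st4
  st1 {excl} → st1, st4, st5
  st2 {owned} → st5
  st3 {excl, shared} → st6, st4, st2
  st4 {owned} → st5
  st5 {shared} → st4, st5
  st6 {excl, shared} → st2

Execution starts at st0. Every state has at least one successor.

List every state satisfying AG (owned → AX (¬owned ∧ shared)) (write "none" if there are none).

States satisfying owned → AX (¬owned ∧ shared): {st1, st2, st3, st4, st5, st6}.
States satisfying AG (owned → AX (¬owned ∧ shared)): {st1, st2, st3, st4, st5, st6}.

{st1, st2, st3, st4, st5, st6}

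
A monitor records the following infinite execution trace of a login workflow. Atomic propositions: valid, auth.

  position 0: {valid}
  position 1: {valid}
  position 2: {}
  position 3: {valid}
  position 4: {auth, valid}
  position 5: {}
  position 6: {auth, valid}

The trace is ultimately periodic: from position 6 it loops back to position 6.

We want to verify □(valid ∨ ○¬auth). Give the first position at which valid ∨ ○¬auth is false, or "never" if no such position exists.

Check valid ∨ ○¬auth at each position in order: 0 ✓, 1 ✓, 2 ✓, 3 ✓, 4 ✓.
At position 5 the labels are {} and the next position 6 has {auth, valid}, so valid ∨ ○¬auth is false there. This is the first violation.

5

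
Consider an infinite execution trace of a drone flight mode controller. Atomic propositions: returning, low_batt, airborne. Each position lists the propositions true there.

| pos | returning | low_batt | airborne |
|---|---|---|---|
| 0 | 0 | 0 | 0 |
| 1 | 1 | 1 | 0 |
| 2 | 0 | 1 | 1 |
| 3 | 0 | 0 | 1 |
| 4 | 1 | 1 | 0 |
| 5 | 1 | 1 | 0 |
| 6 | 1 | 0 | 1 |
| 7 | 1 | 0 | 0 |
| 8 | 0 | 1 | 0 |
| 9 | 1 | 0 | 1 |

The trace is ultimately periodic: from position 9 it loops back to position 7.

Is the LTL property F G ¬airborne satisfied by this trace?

Does not hold

G ¬airborne is false at every position 0..9, so it never becomes true and F G ¬airborne fails.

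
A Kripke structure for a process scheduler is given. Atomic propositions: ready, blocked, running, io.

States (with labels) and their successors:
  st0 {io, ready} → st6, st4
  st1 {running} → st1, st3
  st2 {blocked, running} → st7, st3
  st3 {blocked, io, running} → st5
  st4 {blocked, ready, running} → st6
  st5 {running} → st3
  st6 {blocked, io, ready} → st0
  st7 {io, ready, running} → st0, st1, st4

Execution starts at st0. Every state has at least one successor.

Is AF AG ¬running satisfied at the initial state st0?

States satisfying AG ¬running: ∅.
States satisfying AF AG ¬running: ∅.
There is a path from st0 along which AG ¬running never holds.
st0 ∉ Sat(AF AG ¬running).

Violated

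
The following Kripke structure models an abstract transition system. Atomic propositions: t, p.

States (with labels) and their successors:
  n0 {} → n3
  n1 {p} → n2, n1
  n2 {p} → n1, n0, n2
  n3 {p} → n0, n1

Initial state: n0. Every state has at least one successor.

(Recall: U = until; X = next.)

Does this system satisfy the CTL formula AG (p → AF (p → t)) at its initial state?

States satisfying p → AF (p → t): {n0}.
States satisfying AG (p → AF (p → t)): ∅.
n1 is reachable from n0 and violates p → AF (p → t), so AG fails at n0.
n0 ∉ Sat(AG (p → AF (p → t))).

Violated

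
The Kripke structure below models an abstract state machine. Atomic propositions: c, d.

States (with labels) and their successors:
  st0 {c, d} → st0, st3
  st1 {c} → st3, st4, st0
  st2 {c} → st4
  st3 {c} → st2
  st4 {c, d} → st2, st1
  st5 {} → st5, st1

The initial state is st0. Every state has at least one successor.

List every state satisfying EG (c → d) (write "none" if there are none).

States satisfying c → d: {st0, st4, st5}.
States satisfying EG (c → d): {st0, st5}.

{st0, st5}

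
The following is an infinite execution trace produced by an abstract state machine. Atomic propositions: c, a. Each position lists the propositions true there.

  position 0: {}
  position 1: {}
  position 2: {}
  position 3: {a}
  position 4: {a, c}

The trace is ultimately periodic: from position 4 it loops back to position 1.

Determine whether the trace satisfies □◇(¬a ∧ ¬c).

Yes

◇(¬a ∧ ¬c) holds at every position 0..4, and those are all positions ever visited, so □◇(¬a ∧ ¬c) holds.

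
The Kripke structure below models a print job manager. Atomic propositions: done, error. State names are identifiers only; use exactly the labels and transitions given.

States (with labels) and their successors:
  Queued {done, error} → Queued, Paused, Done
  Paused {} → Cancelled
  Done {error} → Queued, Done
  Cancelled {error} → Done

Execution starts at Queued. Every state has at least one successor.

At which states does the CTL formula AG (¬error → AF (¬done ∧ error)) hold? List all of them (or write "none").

{Queued, Paused, Done, Cancelled}

States satisfying ¬error → AF (¬done ∧ error): {Queued, Paused, Done, Cancelled}.
States satisfying AG (¬error → AF (¬done ∧ error)): {Queued, Paused, Done, Cancelled}.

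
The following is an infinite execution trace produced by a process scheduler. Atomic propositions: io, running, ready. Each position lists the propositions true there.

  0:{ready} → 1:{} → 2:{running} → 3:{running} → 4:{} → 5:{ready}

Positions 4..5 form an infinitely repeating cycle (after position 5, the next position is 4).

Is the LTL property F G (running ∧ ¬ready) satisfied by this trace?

G (running ∧ ¬ready) is false at every position 0..5, so it never becomes true and F G (running ∧ ¬ready) fails.

Does not hold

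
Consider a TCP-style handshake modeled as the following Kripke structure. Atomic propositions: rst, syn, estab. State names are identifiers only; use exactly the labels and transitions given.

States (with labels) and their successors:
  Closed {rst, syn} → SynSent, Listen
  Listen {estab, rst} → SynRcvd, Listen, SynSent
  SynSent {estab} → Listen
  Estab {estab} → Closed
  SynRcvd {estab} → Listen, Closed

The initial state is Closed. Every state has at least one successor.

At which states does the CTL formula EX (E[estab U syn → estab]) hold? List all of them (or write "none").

{Closed, Listen, SynSent, SynRcvd}

States satisfying E[estab U syn → estab]: {Listen, SynSent, Estab, SynRcvd}.
States satisfying EX (E[estab U syn → estab]): {Closed, Listen, SynSent, SynRcvd}.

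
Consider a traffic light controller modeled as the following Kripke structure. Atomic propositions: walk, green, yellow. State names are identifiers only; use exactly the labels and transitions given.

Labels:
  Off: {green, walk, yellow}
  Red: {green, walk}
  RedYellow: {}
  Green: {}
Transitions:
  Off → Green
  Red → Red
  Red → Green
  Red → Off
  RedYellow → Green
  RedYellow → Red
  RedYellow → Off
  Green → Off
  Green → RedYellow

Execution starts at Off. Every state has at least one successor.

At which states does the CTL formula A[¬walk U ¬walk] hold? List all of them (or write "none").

{RedYellow, Green}

States satisfying ¬walk: {RedYellow, Green}.
States satisfying A[¬walk U ¬walk]: {RedYellow, Green}.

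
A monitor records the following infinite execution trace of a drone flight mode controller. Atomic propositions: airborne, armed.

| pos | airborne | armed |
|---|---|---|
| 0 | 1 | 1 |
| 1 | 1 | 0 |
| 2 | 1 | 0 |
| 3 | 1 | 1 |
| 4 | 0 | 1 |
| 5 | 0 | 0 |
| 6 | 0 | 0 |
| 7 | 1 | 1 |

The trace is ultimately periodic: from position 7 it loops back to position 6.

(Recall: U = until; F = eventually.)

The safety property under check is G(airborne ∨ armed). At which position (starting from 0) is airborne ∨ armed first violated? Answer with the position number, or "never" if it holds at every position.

Check airborne ∨ armed at each position in order: 0 ✓, 1 ✓, 2 ✓, 3 ✓, 4 ✓.
At position 5 the labels are {}, so airborne ∨ armed is false there. This is the first violation.

5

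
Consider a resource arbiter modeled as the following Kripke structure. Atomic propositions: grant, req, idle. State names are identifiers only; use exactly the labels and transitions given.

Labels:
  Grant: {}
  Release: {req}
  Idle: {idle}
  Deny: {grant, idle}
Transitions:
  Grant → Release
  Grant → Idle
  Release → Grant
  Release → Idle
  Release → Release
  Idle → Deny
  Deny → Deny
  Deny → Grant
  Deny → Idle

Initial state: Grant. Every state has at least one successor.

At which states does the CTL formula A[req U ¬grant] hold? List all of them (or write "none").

States satisfying req: {Release}.
States satisfying ¬grant: {Grant, Release, Idle}.
States satisfying A[req U ¬grant]: {Grant, Release, Idle}.

{Grant, Release, Idle}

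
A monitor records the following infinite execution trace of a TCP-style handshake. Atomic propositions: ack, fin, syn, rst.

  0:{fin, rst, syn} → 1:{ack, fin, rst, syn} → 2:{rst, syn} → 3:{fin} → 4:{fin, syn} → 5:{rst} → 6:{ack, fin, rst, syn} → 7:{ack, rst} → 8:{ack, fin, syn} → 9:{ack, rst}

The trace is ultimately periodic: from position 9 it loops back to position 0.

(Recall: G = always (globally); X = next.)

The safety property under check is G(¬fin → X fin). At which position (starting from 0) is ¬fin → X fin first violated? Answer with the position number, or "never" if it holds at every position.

never

¬fin → X fin holds at every position 0..9, and those are all the positions the trace ever visits, so the invariant G(¬fin → X fin) is never violated.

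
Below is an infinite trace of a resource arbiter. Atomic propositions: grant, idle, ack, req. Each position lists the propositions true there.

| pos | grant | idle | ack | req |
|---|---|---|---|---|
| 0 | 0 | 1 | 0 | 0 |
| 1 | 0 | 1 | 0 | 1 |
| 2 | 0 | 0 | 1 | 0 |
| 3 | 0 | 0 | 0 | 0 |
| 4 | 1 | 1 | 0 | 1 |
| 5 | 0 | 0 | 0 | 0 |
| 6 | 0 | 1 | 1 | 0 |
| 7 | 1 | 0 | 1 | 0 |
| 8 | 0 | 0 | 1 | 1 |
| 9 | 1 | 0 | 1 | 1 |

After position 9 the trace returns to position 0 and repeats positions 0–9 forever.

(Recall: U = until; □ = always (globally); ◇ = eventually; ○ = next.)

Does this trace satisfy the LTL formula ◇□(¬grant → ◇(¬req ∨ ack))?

□(¬grant → ◇(¬req ∨ ack)) holds at position 0, which is reachable from 0, so ◇□(¬grant → ◇(¬req ∨ ack)) holds.

Yes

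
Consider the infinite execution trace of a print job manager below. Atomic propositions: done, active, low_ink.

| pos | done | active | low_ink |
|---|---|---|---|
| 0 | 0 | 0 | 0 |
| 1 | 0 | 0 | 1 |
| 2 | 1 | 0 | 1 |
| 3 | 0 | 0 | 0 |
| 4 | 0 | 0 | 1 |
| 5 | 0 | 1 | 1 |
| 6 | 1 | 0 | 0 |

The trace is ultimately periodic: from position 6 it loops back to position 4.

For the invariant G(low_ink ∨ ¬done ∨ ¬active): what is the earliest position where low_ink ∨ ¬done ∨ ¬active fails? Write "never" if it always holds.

never

low_ink ∨ ¬done ∨ ¬active holds at every position 0..6, and those are all the positions the trace ever visits, so the invariant G(low_ink ∨ ¬done ∨ ¬active) is never violated.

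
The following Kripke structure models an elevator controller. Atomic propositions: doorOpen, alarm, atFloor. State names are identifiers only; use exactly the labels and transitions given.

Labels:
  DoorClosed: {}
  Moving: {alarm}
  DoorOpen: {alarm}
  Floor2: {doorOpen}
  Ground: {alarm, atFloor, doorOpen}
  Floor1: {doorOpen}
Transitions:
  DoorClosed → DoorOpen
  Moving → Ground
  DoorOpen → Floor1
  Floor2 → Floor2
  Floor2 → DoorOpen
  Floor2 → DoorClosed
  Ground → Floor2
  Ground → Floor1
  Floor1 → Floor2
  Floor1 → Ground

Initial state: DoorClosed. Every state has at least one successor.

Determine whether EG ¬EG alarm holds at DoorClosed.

States satisfying ¬EG alarm: {DoorClosed, Moving, DoorOpen, Floor2, Ground, Floor1}.
States satisfying EG ¬EG alarm: {DoorClosed, Moving, DoorOpen, Floor2, Ground, Floor1}.
DoorClosed ∈ Sat(EG ¬EG alarm).

Holds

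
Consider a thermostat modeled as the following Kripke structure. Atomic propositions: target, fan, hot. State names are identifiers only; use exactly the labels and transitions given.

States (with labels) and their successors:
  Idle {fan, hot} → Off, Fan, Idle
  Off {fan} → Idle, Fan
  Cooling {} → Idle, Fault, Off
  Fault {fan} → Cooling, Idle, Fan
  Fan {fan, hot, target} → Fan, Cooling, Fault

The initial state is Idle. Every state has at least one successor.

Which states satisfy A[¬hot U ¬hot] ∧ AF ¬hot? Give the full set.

States satisfying ¬hot: {Off, Cooling, Fault}.
States satisfying A[¬hot U ¬hot]: {Off, Cooling, Fault}.
States satisfying AF ¬hot: {Off, Cooling, Fault}.
States satisfying A[¬hot U ¬hot] ∧ AF ¬hot: {Off, Cooling, Fault}.

{Off, Cooling, Fault}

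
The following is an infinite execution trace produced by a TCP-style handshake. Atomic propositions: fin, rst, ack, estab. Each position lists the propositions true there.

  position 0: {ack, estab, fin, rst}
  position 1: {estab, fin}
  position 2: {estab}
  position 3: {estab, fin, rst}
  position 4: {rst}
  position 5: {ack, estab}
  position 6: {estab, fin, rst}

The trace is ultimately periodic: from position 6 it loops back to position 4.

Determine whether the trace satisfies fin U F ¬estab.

Walking from position 0: F ¬estab first holds at position 0, and fin holds at every earlier position along the way, so fin U F ¬estab holds.

Yes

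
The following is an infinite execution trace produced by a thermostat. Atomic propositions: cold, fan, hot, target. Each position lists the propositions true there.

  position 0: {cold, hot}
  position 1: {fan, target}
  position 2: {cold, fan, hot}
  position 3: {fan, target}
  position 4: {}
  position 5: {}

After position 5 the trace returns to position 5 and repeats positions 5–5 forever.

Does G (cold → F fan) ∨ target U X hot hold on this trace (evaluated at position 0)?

cold → F fan holds at every position 0..5, and those are all positions ever visited, so G (cold → F fan) holds.
Positions where cold holds: 0, 2.
Check F fan at each: 0→ok, 2→ok.
Walking from position 0: at position 0, X hot has not yet held and target fails, so target U X hot is false.
At position 0: G (cold → F fan) is true; target U X hot is false; so G (cold → F fan) ∨ target U X hot is true.

Holds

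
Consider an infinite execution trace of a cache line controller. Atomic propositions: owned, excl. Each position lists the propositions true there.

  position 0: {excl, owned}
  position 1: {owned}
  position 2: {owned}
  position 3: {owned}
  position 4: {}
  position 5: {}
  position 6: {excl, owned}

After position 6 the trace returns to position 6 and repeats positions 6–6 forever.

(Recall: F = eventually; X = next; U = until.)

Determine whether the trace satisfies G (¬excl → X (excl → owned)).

Yes

¬excl → X (excl → owned) holds at every position 0..6, and those are all positions ever visited, so G (¬excl → X (excl → owned)) holds.
Positions where ¬excl holds: 1, 2, 3, 4, 5.
Check X (excl → owned) at each: 1→ok, 2→ok, 3→ok, 4→ok, 5→ok.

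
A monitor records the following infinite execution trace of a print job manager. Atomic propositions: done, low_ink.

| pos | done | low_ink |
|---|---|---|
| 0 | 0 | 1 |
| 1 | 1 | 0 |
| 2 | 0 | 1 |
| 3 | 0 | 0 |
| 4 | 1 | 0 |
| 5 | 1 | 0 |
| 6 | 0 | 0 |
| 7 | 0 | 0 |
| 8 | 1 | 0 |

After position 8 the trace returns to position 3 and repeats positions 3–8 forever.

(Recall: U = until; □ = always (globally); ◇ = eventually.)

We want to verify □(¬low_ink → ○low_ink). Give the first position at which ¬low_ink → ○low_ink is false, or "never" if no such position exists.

3

Check ¬low_ink → ○low_ink at each position in order: 0 ✓, 1 ✓, 2 ✓.
At position 3 the labels are {} and the next position 4 has {done}, so ¬low_ink → ○low_ink is false there. This is the first violation.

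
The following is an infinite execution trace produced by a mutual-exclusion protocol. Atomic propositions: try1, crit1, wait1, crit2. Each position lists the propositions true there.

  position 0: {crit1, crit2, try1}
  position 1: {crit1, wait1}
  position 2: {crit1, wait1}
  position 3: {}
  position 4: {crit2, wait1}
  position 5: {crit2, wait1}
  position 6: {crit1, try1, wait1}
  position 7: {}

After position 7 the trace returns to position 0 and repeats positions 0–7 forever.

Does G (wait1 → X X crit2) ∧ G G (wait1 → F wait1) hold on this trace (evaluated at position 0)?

wait1 → X X crit2 must hold at every position from 0 onward. It fails at position 1, so G (wait1 → X X crit2) is false.
Positions where wait1 holds: 1, 2, 4, 5, 6.
Check X X crit2 at each: 1→fails, 2→ok, 4→fails, 5→fails, 6→ok.
G (wait1 → F wait1) holds at every position 0..7, and those are all positions ever visited, so G G (wait1 → F wait1) holds.
At position 0: G (wait1 → X X crit2) is false; G G (wait1 → F wait1) is true; so G (wait1 → X X crit2) ∧ G G (wait1 → F wait1) is false.

Violated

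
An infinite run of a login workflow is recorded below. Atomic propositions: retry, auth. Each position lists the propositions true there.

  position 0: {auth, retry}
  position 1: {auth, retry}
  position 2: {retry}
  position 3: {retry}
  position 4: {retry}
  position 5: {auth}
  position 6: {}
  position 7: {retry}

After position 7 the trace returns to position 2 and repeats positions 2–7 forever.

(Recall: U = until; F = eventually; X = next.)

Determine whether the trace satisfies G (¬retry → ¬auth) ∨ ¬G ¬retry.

Yes

¬retry → ¬auth must hold at every position from 0 onward. It fails at position 5, so G (¬retry → ¬auth) is false.
Positions where ¬retry holds: 5, 6.
Check ¬auth at each: 5→fails, 6→ok.
At position 0: G (¬retry → ¬auth) is false; ¬G ¬retry is true; so G (¬retry → ¬auth) ∨ ¬G ¬retry is true.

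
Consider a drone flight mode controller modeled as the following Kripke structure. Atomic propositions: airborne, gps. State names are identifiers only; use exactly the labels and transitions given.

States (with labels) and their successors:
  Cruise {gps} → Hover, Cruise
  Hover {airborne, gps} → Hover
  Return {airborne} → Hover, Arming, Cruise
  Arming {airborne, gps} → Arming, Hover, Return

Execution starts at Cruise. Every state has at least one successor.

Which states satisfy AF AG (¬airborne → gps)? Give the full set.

{Cruise, Hover, Return, Arming}

States satisfying AG (¬airborne → gps): {Cruise, Hover, Return, Arming}.
States satisfying AF AG (¬airborne → gps): {Cruise, Hover, Return, Arming}.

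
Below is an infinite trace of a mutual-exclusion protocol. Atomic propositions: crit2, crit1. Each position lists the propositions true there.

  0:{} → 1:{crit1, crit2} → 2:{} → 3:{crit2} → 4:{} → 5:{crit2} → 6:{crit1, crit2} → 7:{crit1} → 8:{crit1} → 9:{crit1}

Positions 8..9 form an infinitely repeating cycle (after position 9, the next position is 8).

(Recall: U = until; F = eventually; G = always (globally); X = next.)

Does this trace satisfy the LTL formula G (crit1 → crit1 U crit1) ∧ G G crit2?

No

crit1 → crit1 U crit1 holds at every position 0..9, and those are all positions ever visited, so G (crit1 → crit1 U crit1) holds.
Positions where crit1 holds: 1, 6, 7, 8, 9.
Check crit1 U crit1 at each: 1→ok, 6→ok, 7→ok, 8→ok, 9→ok.
G crit2 must hold at every position from 0 onward. It fails at position 0, so G G crit2 is false.
At position 0: G (crit1 → crit1 U crit1) is true; G G crit2 is false; so G (crit1 → crit1 U crit1) ∧ G G crit2 is false.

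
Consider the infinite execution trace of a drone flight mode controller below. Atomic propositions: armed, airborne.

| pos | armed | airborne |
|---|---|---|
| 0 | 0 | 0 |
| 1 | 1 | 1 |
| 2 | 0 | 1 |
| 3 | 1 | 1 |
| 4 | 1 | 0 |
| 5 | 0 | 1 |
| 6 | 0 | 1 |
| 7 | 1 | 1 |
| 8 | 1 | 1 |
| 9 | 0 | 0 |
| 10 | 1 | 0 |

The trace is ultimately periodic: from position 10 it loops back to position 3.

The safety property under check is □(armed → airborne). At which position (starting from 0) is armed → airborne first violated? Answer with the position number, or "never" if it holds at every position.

Check armed → airborne at each position in order: 0 ✓, 1 ✓, 2 ✓, 3 ✓.
At position 4 the labels are {armed}, so armed → airborne is false there. This is the first violation.

4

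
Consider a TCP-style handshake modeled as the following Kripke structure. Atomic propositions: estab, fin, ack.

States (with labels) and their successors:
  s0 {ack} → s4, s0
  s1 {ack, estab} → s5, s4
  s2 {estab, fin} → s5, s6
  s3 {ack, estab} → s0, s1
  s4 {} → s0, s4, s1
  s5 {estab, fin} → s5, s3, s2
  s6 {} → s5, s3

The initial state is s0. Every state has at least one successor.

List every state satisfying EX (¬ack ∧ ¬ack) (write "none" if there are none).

{s0, s1, s2, s4, s5, s6}

States satisfying ¬ack ∧ ¬ack: {s2, s4, s5, s6}.
States satisfying EX (¬ack ∧ ¬ack): {s0, s1, s2, s4, s5, s6}.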